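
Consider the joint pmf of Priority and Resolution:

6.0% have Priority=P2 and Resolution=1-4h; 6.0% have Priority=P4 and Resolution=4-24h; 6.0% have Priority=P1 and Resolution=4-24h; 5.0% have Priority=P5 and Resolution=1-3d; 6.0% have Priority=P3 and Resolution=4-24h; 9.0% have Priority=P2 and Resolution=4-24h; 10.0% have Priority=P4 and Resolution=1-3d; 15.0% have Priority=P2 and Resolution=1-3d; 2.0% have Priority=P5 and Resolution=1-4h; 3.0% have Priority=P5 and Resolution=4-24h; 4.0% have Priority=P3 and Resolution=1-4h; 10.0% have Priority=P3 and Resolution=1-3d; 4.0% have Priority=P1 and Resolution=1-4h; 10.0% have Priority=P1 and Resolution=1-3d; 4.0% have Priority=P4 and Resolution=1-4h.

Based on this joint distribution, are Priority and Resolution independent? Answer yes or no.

Every cell satisfies P(Priority,Resolution) = P(Priority)·P(Resolution). For instance P(Priority=P4) = 0.200, P(Resolution=4-24h) = 0.300, and 0.200×0.300 = 0.060 matches the joint entry. So Priority and Resolution are independent.

yes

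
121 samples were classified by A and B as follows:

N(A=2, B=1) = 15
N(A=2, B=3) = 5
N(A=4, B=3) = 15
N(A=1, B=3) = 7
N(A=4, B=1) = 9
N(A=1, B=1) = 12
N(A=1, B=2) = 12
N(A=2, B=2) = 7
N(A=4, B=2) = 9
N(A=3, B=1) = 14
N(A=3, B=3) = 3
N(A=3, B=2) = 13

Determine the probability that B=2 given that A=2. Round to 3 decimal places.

Total with A=2: 15 + 7 + 5 = 27.
P(B=2 | A=2) = 7/27 = 0.259.

0.259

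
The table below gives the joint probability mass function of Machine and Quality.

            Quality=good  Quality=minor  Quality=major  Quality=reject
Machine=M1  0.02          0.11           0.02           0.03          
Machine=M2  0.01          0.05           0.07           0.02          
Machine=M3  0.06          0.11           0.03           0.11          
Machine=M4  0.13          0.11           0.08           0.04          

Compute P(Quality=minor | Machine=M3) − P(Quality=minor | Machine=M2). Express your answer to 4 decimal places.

0.0215

P(Machine=M3) = 0.06 + 0.11 + 0.03 + 0.11 = 0.31; P(Quality=minor | Machine=M3) = 0.11/0.31 = 0.35484.
P(Machine=M2) = 0.01 + 0.05 + 0.07 + 0.02 = 0.15; P(Quality=minor | Machine=M2) = 0.05/0.15 = 0.33333.
Difference = 0.0215.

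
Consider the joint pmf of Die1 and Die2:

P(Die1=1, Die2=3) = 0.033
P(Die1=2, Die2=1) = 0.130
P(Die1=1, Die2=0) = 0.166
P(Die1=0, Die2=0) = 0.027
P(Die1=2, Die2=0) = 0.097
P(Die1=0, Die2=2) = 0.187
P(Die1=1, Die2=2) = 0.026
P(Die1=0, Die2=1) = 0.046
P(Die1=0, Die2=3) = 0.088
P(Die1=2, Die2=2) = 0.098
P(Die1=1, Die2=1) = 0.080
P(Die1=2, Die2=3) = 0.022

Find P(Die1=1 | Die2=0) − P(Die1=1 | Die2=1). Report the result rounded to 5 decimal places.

P(Die2=0) = 0.027 + 0.166 + 0.097 = 0.290; P(Die1=1 | Die2=0) = 0.166/0.290 = 0.572414.
P(Die2=1) = 0.046 + 0.080 + 0.130 = 0.256; P(Die1=1 | Die2=1) = 0.080/0.256 = 0.312500.
Difference = 0.25991.

0.25991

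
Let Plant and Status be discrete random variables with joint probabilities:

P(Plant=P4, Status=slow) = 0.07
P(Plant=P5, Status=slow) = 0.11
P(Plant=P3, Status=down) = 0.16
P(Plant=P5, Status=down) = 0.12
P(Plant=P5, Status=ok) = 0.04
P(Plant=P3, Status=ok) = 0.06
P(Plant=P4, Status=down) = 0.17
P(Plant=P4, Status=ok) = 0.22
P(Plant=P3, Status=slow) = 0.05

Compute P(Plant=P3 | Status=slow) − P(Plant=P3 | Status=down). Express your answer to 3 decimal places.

P(Status=slow) = 0.05 + 0.07 + 0.11 = 0.23; P(Plant=P3 | Status=slow) = 0.05/0.23 = 0.2174.
P(Status=down) = 0.16 + 0.17 + 0.12 = 0.45; P(Plant=P3 | Status=down) = 0.16/0.45 = 0.3556.
Difference = -0.138.

-0.138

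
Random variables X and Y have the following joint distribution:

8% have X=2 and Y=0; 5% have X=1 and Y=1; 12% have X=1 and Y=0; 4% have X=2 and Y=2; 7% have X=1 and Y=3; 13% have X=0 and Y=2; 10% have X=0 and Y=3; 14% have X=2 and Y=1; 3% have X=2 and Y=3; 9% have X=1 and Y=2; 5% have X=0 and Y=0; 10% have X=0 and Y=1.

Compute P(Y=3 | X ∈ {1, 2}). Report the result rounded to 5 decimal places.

P(X=1) = 0.12 + 0.05 + 0.09 + 0.07 = 0.33.
P(X=2) = 0.08 + 0.14 + 0.04 + 0.03 = 0.29.
P(X ∈ {1, 2}) = 0.33 + 0.29 = 0.62; P(Y=3, X ∈ {1, 2}) = 0.07 + 0.03 = 0.10.
P(Y=3 | X ∈ {1, 2}) = 0.10/0.62 = 0.16129.

0.16129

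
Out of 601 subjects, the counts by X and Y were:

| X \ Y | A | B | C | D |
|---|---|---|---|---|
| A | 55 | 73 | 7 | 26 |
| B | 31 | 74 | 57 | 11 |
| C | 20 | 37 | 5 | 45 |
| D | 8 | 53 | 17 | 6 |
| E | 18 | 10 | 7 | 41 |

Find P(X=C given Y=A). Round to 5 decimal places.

Total with Y=A: 55 + 31 + 20 + 8 + 18 = 132.
P(X=C | Y=A) = 20/132 = 0.15152.

0.15152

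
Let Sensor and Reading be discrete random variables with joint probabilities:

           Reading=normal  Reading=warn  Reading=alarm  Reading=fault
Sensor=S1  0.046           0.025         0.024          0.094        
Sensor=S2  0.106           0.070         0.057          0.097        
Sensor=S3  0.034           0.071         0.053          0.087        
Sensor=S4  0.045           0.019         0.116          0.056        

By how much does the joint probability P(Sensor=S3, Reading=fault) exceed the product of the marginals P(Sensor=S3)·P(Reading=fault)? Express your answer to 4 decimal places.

P(Sensor=S3) = 0.034 + 0.071 + 0.053 + 0.087 = 0.245.
P(Reading=fault) = 0.094 + 0.097 + 0.087 + 0.056 = 0.334.
P(Sensor=S3, Reading=fault) − P(Sensor=S3)P(Reading=fault) = 0.087 − 0.245×0.334 = 0.0052.

0.0052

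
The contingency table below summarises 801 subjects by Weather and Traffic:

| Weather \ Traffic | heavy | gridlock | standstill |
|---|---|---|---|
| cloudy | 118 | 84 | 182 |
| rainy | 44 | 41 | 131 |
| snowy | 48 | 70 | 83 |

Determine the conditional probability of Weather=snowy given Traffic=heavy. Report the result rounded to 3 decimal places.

Total with Traffic=heavy: 118 + 44 + 48 = 210.
P(Weather=snowy | Traffic=heavy) = 48/210 = 0.229.

0.229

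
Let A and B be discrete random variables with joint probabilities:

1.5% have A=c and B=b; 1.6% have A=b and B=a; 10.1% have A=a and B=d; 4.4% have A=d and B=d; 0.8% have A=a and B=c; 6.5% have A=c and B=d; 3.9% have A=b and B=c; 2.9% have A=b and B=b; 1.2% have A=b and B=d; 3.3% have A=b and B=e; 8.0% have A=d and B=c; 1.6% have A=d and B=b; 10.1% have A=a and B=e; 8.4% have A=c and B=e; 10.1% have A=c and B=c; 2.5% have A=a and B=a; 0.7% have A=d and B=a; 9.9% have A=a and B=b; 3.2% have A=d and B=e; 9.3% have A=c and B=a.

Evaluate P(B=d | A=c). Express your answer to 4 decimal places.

0.1816

P(A=c) = 0.093 + 0.015 + 0.101 + 0.065 + 0.084 = 0.358.
P(B=d | A=c) = 0.065/0.358 = 0.1816.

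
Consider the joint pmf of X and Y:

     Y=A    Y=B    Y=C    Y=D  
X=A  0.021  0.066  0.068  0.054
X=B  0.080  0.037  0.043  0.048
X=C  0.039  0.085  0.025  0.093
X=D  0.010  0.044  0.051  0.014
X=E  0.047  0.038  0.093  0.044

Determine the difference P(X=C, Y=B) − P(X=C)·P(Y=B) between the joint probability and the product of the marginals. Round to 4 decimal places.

P(X=C) = 0.039 + 0.085 + 0.025 + 0.093 = 0.242.
P(Y=B) = 0.066 + 0.037 + 0.085 + 0.044 + 0.038 = 0.270.
P(X=C, Y=B) − P(X=C)P(Y=B) = 0.085 − 0.242×0.270 = 0.0197.

0.0197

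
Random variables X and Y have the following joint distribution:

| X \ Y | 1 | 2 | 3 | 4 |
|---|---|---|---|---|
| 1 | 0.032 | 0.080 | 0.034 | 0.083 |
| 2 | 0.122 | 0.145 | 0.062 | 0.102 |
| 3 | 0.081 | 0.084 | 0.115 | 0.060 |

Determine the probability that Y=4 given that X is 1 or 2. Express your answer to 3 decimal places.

P(X=1) = 0.032 + 0.080 + 0.034 + 0.083 = 0.229.
P(X=2) = 0.122 + 0.145 + 0.062 + 0.102 = 0.431.
P(X ∈ {1, 2}) = 0.229 + 0.431 = 0.660; P(Y=4, X ∈ {1, 2}) = 0.083 + 0.102 = 0.185.
P(Y=4 | X ∈ {1, 2}) = 0.185/0.660 = 0.280.

0.280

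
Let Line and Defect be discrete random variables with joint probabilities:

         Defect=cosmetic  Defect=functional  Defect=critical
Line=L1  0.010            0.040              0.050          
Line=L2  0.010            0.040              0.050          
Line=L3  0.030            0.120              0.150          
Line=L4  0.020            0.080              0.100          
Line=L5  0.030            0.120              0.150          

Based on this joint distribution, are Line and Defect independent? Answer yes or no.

yes

Every cell satisfies P(Line,Defect) = P(Line)·P(Defect). For instance P(Line=L2) = 0.100, P(Defect=functional) = 0.400, and 0.100×0.400 = 0.040 matches the joint entry. So Line and Defect are independent.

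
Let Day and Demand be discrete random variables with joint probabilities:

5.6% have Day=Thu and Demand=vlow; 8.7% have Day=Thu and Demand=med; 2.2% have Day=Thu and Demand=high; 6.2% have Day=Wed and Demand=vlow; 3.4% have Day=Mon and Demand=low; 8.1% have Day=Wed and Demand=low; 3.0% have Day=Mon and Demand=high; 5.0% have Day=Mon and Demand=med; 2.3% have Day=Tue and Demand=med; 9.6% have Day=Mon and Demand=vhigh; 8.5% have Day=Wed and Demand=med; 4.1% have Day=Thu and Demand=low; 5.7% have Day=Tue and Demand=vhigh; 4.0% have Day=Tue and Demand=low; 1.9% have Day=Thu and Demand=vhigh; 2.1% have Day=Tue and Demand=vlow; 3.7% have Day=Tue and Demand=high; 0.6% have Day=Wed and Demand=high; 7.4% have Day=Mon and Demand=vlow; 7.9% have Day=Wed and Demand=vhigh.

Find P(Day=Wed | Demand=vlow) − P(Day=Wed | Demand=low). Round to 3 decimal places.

-0.122

P(Demand=vlow) = 0.074 + 0.021 + 0.062 + 0.056 = 0.213; P(Day=Wed | Demand=vlow) = 0.062/0.213 = 0.2911.
P(Demand=low) = 0.034 + 0.040 + 0.081 + 0.041 = 0.196; P(Day=Wed | Demand=low) = 0.081/0.196 = 0.4133.
Difference = -0.122.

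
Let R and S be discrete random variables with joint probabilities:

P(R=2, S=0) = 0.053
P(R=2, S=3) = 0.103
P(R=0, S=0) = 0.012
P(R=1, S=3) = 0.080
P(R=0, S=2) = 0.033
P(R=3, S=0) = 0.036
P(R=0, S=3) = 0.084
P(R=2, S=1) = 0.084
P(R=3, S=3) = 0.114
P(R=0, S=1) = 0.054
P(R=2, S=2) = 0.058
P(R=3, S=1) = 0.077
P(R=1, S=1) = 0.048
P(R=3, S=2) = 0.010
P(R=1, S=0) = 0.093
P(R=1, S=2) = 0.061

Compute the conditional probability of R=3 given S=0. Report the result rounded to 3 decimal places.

0.186

P(S=0) = 0.012 + 0.093 + 0.053 + 0.036 = 0.194.
P(R=3 | S=0) = 0.036/0.194 = 0.186.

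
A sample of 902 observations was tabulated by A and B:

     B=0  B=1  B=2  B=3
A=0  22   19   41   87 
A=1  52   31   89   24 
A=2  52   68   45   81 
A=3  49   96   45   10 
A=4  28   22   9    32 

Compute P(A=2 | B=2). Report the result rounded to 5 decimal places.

Total with B=2: 41 + 89 + 45 + 45 + 9 = 229.
P(A=2 | B=2) = 45/229 = 0.19651.

0.19651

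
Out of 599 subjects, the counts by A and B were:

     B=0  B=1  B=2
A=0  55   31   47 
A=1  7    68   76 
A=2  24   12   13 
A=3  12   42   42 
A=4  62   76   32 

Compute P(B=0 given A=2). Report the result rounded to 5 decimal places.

Total with A=2: 24 + 12 + 13 = 49.
P(B=0 | A=2) = 24/49 = 0.48980.

0.48980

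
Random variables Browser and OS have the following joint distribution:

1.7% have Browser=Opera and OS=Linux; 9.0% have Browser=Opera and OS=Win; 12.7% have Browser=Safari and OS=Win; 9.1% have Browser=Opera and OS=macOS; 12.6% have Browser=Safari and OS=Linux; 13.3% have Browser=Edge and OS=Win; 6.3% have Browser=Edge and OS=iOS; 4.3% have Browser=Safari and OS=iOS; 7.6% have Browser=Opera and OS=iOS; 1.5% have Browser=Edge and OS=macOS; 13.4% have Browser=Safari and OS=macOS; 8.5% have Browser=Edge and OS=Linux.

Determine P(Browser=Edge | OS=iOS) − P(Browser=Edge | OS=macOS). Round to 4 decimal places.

P(OS=iOS) = 0.043 + 0.063 + 0.076 = 0.182; P(Browser=Edge | OS=iOS) = 0.063/0.182 = 0.34615.
P(OS=macOS) = 0.134 + 0.015 + 0.091 = 0.240; P(Browser=Edge | OS=macOS) = 0.015/0.240 = 0.06250.
Difference = 0.2837.

0.2837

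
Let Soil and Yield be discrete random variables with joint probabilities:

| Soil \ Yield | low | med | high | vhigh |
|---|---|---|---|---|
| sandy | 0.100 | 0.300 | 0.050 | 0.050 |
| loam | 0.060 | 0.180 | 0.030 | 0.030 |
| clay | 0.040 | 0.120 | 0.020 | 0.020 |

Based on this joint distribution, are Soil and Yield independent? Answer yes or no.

Every cell satisfies P(Soil,Yield) = P(Soil)·P(Yield). For instance P(Soil=clay) = 0.200, P(Yield=low) = 0.200, and 0.200×0.200 = 0.040 matches the joint entry. So Soil and Yield are independent.

yes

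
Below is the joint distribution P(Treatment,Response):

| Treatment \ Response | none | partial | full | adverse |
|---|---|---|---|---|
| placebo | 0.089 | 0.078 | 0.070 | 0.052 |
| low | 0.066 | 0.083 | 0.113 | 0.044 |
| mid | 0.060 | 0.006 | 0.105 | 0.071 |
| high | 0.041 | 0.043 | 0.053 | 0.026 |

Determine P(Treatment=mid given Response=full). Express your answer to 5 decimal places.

P(Response=full) = 0.070 + 0.113 + 0.105 + 0.053 = 0.341.
P(Treatment=mid | Response=full) = 0.105/0.341 = 0.30792.

0.30792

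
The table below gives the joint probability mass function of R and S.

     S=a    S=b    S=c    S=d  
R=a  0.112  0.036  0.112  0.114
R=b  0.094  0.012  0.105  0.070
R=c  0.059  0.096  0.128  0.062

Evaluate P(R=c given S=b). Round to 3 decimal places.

P(S=b) = 0.036 + 0.012 + 0.096 = 0.144.
P(R=c | S=b) = 0.096/0.144 = 0.667.

0.667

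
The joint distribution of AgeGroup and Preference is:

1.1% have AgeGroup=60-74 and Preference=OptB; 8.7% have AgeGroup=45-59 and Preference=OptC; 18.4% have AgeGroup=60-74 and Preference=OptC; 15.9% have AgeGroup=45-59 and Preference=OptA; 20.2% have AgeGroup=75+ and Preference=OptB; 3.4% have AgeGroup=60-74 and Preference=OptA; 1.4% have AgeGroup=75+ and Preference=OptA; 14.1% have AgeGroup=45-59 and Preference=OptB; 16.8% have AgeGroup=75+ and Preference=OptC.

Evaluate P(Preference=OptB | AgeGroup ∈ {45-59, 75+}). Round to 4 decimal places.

P(AgeGroup=45-59) = 0.159 + 0.141 + 0.087 = 0.387.
P(AgeGroup=75+) = 0.014 + 0.202 + 0.168 = 0.384.
P(AgeGroup ∈ {45-59, 75+}) = 0.387 + 0.384 = 0.771; P(Preference=OptB, AgeGroup ∈ {45-59, 75+}) = 0.141 + 0.202 = 0.343.
P(Preference=OptB | AgeGroup ∈ {45-59, 75+}) = 0.343/0.771 = 0.4449.

0.4449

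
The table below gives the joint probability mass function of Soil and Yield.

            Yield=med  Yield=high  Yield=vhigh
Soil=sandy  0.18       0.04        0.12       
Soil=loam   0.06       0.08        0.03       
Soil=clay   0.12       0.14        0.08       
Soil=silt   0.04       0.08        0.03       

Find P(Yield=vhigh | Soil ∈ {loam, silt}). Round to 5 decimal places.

0.18750

P(Soil=loam) = 0.06 + 0.08 + 0.03 = 0.17.
P(Soil=silt) = 0.04 + 0.08 + 0.03 = 0.15.
P(Soil ∈ {loam, silt}) = 0.17 + 0.15 = 0.32; P(Yield=vhigh, Soil ∈ {loam, silt}) = 0.03 + 0.03 = 0.06.
P(Yield=vhigh | Soil ∈ {loam, silt}) = 0.06/0.32 = 0.18750.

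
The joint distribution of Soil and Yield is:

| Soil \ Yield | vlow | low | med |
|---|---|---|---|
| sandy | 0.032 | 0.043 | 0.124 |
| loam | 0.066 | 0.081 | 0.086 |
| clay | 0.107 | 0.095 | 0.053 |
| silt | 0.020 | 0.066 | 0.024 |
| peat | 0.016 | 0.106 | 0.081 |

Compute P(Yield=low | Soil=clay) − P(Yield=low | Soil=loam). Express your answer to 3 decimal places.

0.025

P(Soil=clay) = 0.107 + 0.095 + 0.053 = 0.255; P(Yield=low | Soil=clay) = 0.095/0.255 = 0.3725.
P(Soil=loam) = 0.066 + 0.081 + 0.086 = 0.233; P(Yield=low | Soil=loam) = 0.081/0.233 = 0.3476.
Difference = 0.025.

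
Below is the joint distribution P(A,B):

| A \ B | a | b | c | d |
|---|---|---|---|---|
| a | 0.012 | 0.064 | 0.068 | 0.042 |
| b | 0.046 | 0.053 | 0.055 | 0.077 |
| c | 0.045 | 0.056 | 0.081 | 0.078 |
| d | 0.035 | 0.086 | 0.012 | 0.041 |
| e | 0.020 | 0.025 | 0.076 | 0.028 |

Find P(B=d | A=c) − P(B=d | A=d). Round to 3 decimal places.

0.064

P(A=c) = 0.045 + 0.056 + 0.081 + 0.078 = 0.260; P(B=d | A=c) = 0.078/0.260 = 0.3000.
P(A=d) = 0.035 + 0.086 + 0.012 + 0.041 = 0.174; P(B=d | A=d) = 0.041/0.174 = 0.2356.
Difference = 0.064.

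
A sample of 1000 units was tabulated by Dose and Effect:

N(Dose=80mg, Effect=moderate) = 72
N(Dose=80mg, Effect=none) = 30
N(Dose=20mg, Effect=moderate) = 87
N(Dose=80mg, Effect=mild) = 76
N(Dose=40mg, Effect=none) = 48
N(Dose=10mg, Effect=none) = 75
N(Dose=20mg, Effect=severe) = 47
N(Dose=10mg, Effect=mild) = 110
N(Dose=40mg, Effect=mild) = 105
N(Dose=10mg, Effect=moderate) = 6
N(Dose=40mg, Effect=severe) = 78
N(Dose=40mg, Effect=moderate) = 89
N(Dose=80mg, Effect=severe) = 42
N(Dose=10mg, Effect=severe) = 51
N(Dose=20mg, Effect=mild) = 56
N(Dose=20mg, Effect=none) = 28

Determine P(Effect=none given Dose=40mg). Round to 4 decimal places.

0.1500

Total with Dose=40mg: 48 + 105 + 89 + 78 = 320.
P(Effect=none | Dose=40mg) = 48/320 = 0.1500.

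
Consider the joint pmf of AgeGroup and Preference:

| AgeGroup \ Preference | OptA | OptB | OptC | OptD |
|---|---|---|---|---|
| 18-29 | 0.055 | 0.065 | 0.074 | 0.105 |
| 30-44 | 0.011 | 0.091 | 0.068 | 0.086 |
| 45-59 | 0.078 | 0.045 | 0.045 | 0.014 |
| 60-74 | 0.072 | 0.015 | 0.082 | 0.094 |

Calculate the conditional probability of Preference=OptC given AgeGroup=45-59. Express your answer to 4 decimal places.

P(AgeGroup=45-59) = 0.078 + 0.045 + 0.045 + 0.014 = 0.182.
P(Preference=OptC | AgeGroup=45-59) = 0.045/0.182 = 0.2473.

0.2473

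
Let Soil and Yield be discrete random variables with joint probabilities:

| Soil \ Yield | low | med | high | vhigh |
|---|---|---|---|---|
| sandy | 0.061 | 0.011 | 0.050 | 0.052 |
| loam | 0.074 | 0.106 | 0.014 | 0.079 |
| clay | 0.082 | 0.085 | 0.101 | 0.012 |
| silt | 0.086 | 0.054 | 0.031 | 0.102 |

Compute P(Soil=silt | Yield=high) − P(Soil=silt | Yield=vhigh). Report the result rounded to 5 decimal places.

P(Yield=high) = 0.050 + 0.014 + 0.101 + 0.031 = 0.196; P(Soil=silt | Yield=high) = 0.031/0.196 = 0.158163.
P(Yield=vhigh) = 0.052 + 0.079 + 0.012 + 0.102 = 0.245; P(Soil=silt | Yield=vhigh) = 0.102/0.245 = 0.416327.
Difference = -0.25816.

-0.25816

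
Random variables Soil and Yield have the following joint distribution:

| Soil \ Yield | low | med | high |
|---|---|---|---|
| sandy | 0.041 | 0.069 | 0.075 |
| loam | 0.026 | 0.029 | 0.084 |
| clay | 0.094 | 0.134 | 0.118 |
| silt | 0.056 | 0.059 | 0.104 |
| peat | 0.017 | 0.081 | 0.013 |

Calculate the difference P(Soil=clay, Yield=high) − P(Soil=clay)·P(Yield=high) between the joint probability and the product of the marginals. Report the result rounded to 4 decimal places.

P(Soil=clay) = 0.094 + 0.134 + 0.118 = 0.346.
P(Yield=high) = 0.075 + 0.084 + 0.118 + 0.104 + 0.013 = 0.394.
P(Soil=clay, Yield=high) − P(Soil=clay)P(Yield=high) = 0.118 − 0.346×0.394 = -0.0183.

-0.0183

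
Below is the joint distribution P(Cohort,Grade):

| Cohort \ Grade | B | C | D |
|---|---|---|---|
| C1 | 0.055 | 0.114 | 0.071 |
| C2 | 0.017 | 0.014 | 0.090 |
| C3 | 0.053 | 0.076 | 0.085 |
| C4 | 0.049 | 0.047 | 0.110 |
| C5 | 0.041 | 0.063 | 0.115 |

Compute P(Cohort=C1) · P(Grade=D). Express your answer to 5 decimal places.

0.11304

P(Cohort=C1) = 0.055 + 0.114 + 0.071 = 0.240.
P(Grade=D) = 0.071 + 0.090 + 0.085 + 0.110 + 0.115 = 0.471.
Product: 0.240 × 0.471 = 0.11304.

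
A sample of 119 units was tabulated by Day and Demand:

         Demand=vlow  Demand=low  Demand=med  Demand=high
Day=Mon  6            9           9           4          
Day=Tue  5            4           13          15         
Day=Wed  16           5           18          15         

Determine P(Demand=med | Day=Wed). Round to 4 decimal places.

Total with Day=Wed: 16 + 5 + 18 + 15 = 54.
P(Demand=med | Day=Wed) = 18/54 = 0.3333.

0.3333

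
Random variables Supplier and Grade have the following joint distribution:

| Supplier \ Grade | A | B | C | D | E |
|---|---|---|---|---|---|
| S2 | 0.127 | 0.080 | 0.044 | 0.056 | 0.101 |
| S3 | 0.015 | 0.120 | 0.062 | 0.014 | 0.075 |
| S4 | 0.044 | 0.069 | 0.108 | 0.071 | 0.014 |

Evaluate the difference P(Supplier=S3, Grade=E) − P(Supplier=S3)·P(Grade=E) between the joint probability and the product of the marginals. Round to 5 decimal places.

P(Supplier=S3) = 0.015 + 0.120 + 0.062 + 0.014 + 0.075 = 0.286.
P(Grade=E) = 0.101 + 0.075 + 0.014 = 0.190.
P(Supplier=S3, Grade=E) − P(Supplier=S3)P(Grade=E) = 0.075 − 0.286×0.190 = 0.02066.

0.02066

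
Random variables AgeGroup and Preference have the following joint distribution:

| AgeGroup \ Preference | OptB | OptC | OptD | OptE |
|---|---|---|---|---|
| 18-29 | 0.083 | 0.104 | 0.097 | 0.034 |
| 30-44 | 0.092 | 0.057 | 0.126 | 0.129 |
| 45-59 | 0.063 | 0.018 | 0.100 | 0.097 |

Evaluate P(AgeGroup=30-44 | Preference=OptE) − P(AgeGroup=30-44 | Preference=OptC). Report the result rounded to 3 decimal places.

0.178

P(Preference=OptE) = 0.034 + 0.129 + 0.097 = 0.260; P(AgeGroup=30-44 | Preference=OptE) = 0.129/0.260 = 0.4962.
P(Preference=OptC) = 0.104 + 0.057 + 0.018 = 0.179; P(AgeGroup=30-44 | Preference=OptC) = 0.057/0.179 = 0.3184.
Difference = 0.178.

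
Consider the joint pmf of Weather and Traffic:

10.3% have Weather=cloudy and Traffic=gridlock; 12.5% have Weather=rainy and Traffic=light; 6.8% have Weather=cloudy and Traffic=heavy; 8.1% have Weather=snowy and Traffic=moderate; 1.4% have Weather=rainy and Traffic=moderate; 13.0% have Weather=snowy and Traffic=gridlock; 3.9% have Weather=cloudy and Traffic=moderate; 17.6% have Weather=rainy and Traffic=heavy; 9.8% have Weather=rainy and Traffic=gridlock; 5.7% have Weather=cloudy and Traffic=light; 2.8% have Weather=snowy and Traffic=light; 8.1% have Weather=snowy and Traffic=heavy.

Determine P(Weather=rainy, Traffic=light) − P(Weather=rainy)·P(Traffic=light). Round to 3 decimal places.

0.038

P(Weather=rainy) = 0.125 + 0.014 + 0.176 + 0.098 = 0.413.
P(Traffic=light) = 0.057 + 0.125 + 0.028 = 0.210.
P(Weather=rainy, Traffic=light) − P(Weather=rainy)P(Traffic=light) = 0.125 − 0.413×0.210 = 0.038.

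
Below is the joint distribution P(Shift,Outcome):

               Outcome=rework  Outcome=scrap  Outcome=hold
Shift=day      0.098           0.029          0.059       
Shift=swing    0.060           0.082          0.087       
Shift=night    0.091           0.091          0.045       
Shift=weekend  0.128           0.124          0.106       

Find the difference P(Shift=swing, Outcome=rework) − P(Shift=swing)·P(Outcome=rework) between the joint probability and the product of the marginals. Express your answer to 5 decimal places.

P(Shift=swing) = 0.060 + 0.082 + 0.087 = 0.229.
P(Outcome=rework) = 0.098 + 0.060 + 0.091 + 0.128 = 0.377.
P(Shift=swing, Outcome=rework) − P(Shift=swing)P(Outcome=rework) = 0.060 − 0.229×0.377 = -0.02633.

-0.02633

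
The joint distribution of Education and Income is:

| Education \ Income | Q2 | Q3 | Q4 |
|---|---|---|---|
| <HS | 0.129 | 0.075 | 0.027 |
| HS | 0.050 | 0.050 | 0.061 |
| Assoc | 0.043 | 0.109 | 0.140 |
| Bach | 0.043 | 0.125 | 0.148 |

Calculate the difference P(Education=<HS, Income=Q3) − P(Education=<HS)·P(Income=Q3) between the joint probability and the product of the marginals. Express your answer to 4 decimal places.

-0.0079

P(Education=<HS) = 0.129 + 0.075 + 0.027 = 0.231.
P(Income=Q3) = 0.075 + 0.050 + 0.109 + 0.125 = 0.359.
P(Education=<HS, Income=Q3) − P(Education=<HS)P(Income=Q3) = 0.075 − 0.231×0.359 = -0.0079.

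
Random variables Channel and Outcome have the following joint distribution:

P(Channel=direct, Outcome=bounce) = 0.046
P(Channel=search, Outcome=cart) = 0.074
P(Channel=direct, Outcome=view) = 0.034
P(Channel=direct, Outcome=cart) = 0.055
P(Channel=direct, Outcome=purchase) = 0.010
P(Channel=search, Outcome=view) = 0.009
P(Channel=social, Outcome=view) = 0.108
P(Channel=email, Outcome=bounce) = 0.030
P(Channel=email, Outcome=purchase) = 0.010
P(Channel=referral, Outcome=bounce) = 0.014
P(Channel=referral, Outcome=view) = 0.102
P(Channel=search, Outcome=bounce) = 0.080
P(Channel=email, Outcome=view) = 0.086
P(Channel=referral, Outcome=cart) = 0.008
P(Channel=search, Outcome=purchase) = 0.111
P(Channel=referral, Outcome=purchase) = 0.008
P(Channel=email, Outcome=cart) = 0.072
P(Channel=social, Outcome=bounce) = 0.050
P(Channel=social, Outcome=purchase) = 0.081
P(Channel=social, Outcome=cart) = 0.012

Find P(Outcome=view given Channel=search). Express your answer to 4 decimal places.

0.0328

P(Channel=search) = 0.080 + 0.009 + 0.074 + 0.111 = 0.274.
P(Outcome=view | Channel=search) = 0.009/0.274 = 0.0328.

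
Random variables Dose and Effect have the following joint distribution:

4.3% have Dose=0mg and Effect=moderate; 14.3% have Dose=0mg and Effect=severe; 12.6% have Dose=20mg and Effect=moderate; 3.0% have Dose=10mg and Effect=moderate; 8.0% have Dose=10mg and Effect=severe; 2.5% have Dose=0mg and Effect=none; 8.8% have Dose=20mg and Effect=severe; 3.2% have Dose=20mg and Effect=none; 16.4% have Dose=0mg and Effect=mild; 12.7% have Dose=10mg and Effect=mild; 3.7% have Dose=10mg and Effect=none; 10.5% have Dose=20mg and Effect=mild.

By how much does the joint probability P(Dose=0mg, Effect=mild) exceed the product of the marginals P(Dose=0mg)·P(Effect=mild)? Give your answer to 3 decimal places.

P(Dose=0mg) = 0.025 + 0.164 + 0.043 + 0.143 = 0.375.
P(Effect=mild) = 0.164 + 0.127 + 0.105 = 0.396.
P(Dose=0mg, Effect=mild) − P(Dose=0mg)P(Effect=mild) = 0.164 − 0.375×0.396 = 0.016.

0.016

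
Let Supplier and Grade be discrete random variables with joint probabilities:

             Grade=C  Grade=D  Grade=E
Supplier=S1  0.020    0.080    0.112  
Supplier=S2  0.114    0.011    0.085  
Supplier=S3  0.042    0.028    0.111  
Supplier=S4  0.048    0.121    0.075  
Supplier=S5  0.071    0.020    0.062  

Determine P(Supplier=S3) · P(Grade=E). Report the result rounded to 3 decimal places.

0.081

P(Supplier=S3) = 0.042 + 0.028 + 0.111 = 0.181.
P(Grade=E) = 0.112 + 0.085 + 0.111 + 0.075 + 0.062 = 0.445.
Product: 0.181 × 0.445 = 0.081.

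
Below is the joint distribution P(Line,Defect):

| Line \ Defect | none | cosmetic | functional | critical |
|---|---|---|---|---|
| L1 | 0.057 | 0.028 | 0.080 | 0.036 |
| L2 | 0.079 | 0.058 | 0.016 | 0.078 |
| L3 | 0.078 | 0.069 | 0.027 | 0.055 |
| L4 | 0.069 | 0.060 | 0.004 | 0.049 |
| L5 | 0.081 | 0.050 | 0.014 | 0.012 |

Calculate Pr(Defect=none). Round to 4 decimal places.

0.3640

P(Defect=none) = 0.057 + 0.079 + 0.078 + 0.069 + 0.081 = 0.364.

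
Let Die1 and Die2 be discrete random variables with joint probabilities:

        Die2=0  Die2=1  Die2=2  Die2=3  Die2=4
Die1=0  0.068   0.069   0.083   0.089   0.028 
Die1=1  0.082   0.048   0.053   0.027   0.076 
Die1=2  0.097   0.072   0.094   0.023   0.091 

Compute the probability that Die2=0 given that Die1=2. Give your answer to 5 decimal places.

P(Die1=2) = 0.097 + 0.072 + 0.094 + 0.023 + 0.091 = 0.377.
P(Die2=0 | Die1=2) = 0.097/0.377 = 0.25729.

0.25729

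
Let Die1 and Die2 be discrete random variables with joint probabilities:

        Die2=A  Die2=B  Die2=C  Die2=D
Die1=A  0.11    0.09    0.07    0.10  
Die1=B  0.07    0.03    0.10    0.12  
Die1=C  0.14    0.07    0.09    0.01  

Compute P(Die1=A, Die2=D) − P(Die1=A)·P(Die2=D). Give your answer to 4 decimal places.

0.0149

P(Die1=A) = 0.11 + 0.09 + 0.07 + 0.10 = 0.37.
P(Die2=D) = 0.10 + 0.12 + 0.01 = 0.23.
P(Die1=A, Die2=D) − P(Die1=A)P(Die2=D) = 0.10 − 0.37×0.23 = 0.0149.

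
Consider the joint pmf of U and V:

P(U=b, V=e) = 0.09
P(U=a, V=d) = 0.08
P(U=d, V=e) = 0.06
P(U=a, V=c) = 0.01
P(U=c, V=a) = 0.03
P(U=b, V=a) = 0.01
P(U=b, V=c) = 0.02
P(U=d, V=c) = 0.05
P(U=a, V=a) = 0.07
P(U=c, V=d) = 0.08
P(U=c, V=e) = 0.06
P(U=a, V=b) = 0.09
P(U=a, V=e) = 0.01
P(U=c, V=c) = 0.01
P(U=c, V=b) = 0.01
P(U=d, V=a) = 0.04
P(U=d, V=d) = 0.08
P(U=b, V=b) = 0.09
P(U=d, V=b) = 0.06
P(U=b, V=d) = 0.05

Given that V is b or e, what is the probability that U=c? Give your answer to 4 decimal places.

P(V=b) = 0.09 + 0.09 + 0.01 + 0.06 = 0.25.
P(V=e) = 0.01 + 0.09 + 0.06 + 0.06 = 0.22.
P(V ∈ {b, e}) = 0.25 + 0.22 = 0.47; P(U=c, V ∈ {b, e}) = 0.01 + 0.06 = 0.07.
P(U=c | V ∈ {b, e}) = 0.07/0.47 = 0.1489.

0.1489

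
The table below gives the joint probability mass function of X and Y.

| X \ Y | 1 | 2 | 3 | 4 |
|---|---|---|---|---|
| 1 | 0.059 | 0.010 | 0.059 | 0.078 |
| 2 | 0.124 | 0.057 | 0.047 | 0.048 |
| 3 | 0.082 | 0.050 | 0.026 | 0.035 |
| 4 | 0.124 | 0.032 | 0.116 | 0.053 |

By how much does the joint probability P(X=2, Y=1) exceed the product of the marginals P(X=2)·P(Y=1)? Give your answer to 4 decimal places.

P(X=2) = 0.124 + 0.057 + 0.047 + 0.048 = 0.276.
P(Y=1) = 0.059 + 0.124 + 0.082 + 0.124 = 0.389.
P(X=2, Y=1) − P(X=2)P(Y=1) = 0.124 − 0.276×0.389 = 0.0166.

0.0166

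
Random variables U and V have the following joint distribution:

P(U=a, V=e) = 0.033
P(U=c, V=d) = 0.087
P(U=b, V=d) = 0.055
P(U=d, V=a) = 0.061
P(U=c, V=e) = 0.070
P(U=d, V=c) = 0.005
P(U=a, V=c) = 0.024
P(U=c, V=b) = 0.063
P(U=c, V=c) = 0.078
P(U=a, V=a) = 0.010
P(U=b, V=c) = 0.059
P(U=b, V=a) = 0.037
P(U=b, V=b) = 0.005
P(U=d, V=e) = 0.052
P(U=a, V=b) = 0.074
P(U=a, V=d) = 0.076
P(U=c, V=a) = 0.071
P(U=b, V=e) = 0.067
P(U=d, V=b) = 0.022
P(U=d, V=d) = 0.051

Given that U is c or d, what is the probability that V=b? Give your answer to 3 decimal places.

P(U=c) = 0.071 + 0.063 + 0.078 + 0.087 + 0.070 = 0.369.
P(U=d) = 0.061 + 0.022 + 0.005 + 0.051 + 0.052 = 0.191.
P(U ∈ {c, d}) = 0.369 + 0.191 = 0.560; P(V=b, U ∈ {c, d}) = 0.063 + 0.022 = 0.085.
P(V=b | U ∈ {c, d}) = 0.085/0.560 = 0.152.

0.152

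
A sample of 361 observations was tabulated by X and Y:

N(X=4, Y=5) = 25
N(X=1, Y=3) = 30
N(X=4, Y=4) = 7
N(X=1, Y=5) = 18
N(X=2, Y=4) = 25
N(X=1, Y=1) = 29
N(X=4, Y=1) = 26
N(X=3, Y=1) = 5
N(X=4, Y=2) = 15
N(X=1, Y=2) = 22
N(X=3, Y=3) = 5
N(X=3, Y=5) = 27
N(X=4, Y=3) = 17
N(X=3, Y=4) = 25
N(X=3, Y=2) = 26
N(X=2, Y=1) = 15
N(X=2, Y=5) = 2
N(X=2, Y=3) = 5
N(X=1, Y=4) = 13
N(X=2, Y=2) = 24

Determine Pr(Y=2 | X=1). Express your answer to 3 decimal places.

0.196

Total with X=1: 29 + 22 + 30 + 13 + 18 = 112.
P(Y=2 | X=1) = 22/112 = 0.196.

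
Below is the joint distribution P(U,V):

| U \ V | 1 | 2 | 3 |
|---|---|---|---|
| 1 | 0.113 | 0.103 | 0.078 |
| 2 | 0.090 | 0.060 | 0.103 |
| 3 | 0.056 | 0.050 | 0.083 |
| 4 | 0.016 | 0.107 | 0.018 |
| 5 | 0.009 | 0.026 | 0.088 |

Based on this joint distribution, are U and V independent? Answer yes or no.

P(U=4) = 0.141 and P(V=2) = 0.346, so their product is 0.04879, but P(U=4, V=2) = 0.107. Since these differ, U and V are not independent.

no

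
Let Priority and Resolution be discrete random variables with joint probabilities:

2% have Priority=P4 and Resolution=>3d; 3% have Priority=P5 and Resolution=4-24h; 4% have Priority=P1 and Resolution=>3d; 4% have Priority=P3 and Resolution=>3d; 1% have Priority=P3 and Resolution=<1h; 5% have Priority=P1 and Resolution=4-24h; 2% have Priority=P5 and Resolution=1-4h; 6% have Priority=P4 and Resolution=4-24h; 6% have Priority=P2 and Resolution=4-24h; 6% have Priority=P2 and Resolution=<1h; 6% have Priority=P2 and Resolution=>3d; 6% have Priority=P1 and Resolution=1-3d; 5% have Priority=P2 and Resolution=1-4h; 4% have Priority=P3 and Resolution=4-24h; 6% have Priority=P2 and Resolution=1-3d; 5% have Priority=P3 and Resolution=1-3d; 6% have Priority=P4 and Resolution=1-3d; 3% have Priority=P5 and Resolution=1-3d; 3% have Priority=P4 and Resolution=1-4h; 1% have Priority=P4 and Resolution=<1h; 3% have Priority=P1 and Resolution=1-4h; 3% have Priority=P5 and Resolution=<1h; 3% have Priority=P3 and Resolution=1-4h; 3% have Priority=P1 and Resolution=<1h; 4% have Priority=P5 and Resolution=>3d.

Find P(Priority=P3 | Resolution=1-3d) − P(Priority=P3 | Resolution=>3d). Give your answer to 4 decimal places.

P(Resolution=1-3d) = 0.06 + 0.06 + 0.05 + 0.06 + 0.03 = 0.26; P(Priority=P3 | Resolution=1-3d) = 0.05/0.26 = 0.19231.
P(Resolution=>3d) = 0.04 + 0.06 + 0.04 + 0.02 + 0.04 = 0.20; P(Priority=P3 | Resolution=>3d) = 0.04/0.20 = 0.20000.
Difference = -0.0077.

-0.0077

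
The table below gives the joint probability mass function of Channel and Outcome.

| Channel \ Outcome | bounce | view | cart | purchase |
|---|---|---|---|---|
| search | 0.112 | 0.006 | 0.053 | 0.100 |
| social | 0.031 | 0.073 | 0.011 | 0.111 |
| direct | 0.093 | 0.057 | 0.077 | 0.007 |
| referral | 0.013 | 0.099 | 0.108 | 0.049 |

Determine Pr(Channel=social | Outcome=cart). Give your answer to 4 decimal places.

0.0442

P(Outcome=cart) = 0.053 + 0.011 + 0.077 + 0.108 = 0.249.
P(Channel=social | Outcome=cart) = 0.011/0.249 = 0.0442.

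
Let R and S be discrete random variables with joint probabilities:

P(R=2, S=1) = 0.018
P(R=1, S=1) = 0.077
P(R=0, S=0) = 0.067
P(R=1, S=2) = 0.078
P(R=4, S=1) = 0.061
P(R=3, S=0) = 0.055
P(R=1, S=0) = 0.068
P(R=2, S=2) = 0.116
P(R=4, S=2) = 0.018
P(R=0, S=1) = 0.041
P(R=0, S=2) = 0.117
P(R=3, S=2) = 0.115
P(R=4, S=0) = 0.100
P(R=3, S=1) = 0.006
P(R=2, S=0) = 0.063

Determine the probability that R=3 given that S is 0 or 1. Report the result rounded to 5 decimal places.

P(S=0) = 0.067 + 0.068 + 0.063 + 0.055 + 0.100 = 0.353.
P(S=1) = 0.041 + 0.077 + 0.018 + 0.006 + 0.061 = 0.203.
P(S ∈ {0, 1}) = 0.353 + 0.203 = 0.556; P(R=3, S ∈ {0, 1}) = 0.055 + 0.006 = 0.061.
P(R=3 | S ∈ {0, 1}) = 0.061/0.556 = 0.10971.

0.10971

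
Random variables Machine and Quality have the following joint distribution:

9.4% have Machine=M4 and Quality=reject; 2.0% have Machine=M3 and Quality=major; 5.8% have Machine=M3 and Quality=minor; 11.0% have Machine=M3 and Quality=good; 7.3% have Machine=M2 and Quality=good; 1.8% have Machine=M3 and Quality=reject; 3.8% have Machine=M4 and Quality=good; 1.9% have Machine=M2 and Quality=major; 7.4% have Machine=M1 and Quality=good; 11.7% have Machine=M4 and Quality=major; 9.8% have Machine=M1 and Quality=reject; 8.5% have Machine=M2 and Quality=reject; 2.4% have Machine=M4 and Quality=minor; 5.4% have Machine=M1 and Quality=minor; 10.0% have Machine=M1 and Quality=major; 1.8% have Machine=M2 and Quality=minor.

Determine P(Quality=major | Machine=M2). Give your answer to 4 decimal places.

0.0974

P(Machine=M2) = 0.073 + 0.018 + 0.019 + 0.085 = 0.195.
P(Quality=major | Machine=M2) = 0.019/0.195 = 0.0974.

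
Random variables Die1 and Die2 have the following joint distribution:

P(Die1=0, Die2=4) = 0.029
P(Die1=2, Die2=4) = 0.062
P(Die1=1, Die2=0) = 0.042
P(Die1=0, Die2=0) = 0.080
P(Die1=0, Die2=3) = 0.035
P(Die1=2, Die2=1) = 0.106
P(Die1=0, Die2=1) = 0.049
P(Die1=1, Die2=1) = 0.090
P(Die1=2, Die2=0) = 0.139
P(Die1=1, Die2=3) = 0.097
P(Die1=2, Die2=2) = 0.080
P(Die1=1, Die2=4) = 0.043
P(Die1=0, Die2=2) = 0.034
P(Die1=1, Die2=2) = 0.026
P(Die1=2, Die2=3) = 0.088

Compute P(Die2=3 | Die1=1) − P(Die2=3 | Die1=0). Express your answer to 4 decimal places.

P(Die1=1) = 0.042 + 0.090 + 0.026 + 0.097 + 0.043 = 0.298; P(Die2=3 | Die1=1) = 0.097/0.298 = 0.32550.
P(Die1=0) = 0.080 + 0.049 + 0.034 + 0.035 + 0.029 = 0.227; P(Die2=3 | Die1=0) = 0.035/0.227 = 0.15419.
Difference = 0.1713.

0.1713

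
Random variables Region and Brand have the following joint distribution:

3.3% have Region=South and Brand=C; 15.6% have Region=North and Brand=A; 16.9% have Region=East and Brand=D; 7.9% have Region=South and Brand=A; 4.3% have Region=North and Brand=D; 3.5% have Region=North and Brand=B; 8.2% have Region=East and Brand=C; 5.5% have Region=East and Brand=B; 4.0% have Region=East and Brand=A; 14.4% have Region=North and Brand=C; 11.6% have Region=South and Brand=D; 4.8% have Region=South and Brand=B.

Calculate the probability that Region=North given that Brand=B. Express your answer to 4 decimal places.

P(Brand=B) = 0.035 + 0.048 + 0.055 = 0.138.
P(Region=North | Brand=B) = 0.035/0.138 = 0.2536.

0.2536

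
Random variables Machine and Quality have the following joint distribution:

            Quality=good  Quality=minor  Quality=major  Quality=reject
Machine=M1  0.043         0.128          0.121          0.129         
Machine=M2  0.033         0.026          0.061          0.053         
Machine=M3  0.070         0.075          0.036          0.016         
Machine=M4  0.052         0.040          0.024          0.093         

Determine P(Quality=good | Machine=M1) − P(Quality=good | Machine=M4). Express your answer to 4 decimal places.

P(Machine=M1) = 0.043 + 0.128 + 0.121 + 0.129 = 0.421; P(Quality=good | Machine=M1) = 0.043/0.421 = 0.10214.
P(Machine=M4) = 0.052 + 0.040 + 0.024 + 0.093 = 0.209; P(Quality=good | Machine=M4) = 0.052/0.209 = 0.24880.
Difference = -0.1467.

-0.1467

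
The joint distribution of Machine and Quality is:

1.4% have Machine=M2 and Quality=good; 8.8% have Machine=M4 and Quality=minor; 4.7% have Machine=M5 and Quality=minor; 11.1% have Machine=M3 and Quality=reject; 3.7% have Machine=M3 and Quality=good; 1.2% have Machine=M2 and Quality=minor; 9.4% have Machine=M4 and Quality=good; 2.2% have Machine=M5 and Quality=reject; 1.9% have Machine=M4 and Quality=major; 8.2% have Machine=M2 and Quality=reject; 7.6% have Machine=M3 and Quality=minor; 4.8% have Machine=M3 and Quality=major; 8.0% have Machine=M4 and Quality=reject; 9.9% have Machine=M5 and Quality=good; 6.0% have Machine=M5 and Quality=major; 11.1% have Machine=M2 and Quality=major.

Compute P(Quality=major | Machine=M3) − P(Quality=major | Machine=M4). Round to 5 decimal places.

0.10885

P(Machine=M3) = 0.037 + 0.076 + 0.048 + 0.111 = 0.272; P(Quality=major | Machine=M3) = 0.048/0.272 = 0.176471.
P(Machine=M4) = 0.094 + 0.088 + 0.019 + 0.080 = 0.281; P(Quality=major | Machine=M4) = 0.019/0.281 = 0.067616.
Difference = 0.10885.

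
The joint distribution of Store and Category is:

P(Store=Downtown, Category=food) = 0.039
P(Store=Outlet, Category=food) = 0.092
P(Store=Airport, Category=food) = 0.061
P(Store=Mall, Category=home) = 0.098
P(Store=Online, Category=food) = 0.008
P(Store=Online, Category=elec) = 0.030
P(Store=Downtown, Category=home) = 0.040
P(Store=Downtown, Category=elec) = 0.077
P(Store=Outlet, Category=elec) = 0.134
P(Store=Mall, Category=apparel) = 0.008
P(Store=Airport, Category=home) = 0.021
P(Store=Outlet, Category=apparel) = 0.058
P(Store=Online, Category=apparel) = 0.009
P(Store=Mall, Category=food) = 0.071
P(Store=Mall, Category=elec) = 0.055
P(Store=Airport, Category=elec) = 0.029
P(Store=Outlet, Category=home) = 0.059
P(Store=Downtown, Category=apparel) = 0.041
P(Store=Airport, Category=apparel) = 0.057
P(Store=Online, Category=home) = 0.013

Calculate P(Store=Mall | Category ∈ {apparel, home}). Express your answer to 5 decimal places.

P(Category=apparel) = 0.041 + 0.008 + 0.057 + 0.058 + 0.009 = 0.173.
P(Category=home) = 0.040 + 0.098 + 0.021 + 0.059 + 0.013 = 0.231.
P(Category ∈ {apparel, home}) = 0.173 + 0.231 = 0.404; P(Store=Mall, Category ∈ {apparel, home}) = 0.008 + 0.098 = 0.106.
P(Store=Mall | Category ∈ {apparel, home}) = 0.106/0.404 = 0.26238.

0.26238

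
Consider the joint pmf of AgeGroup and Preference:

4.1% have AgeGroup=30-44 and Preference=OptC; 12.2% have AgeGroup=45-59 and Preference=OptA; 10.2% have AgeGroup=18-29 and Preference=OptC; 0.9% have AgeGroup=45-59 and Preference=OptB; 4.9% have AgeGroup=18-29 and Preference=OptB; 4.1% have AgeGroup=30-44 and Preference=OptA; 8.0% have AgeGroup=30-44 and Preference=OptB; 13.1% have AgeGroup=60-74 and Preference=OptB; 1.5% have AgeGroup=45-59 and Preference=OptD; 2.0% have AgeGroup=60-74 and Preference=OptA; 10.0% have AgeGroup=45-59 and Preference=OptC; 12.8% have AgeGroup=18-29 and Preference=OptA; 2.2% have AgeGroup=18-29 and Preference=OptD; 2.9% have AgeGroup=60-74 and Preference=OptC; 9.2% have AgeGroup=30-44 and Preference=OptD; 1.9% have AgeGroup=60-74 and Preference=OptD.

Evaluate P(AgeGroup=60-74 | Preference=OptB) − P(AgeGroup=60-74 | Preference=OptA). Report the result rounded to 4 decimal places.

P(Preference=OptB) = 0.049 + 0.080 + 0.009 + 0.131 = 0.269; P(AgeGroup=60-74 | Preference=OptB) = 0.131/0.269 = 0.48699.
P(Preference=OptA) = 0.128 + 0.041 + 0.122 + 0.020 = 0.311; P(AgeGroup=60-74 | Preference=OptA) = 0.020/0.311 = 0.06431.
Difference = 0.4227.

0.4227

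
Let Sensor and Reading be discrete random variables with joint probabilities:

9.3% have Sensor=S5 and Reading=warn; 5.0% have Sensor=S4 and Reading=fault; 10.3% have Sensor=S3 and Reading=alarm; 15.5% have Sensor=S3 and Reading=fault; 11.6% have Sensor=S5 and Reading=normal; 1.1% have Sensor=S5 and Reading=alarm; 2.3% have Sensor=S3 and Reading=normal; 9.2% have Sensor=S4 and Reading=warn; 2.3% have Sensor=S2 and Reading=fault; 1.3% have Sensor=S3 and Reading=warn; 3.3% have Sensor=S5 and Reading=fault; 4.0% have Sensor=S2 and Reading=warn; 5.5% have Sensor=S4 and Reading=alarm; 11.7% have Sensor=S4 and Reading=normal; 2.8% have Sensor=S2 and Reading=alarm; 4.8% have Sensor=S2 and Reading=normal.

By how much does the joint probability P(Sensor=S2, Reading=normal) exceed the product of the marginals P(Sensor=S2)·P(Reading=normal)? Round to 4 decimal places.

0.0057

P(Sensor=S2) = 0.048 + 0.040 + 0.028 + 0.023 = 0.139.
P(Reading=normal) = 0.048 + 0.023 + 0.117 + 0.116 = 0.304.
P(Sensor=S2, Reading=normal) − P(Sensor=S2)P(Reading=normal) = 0.048 − 0.139×0.304 = 0.0057.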